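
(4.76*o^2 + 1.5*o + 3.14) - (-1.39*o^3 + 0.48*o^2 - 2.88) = 1.39*o^3 + 4.28*o^2 + 1.5*o + 6.02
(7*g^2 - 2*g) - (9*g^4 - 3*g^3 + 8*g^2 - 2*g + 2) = -9*g^4 + 3*g^3 - g^2 - 2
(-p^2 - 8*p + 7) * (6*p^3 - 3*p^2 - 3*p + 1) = -6*p^5 - 45*p^4 + 69*p^3 + 2*p^2 - 29*p + 7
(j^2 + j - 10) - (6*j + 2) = j^2 - 5*j - 12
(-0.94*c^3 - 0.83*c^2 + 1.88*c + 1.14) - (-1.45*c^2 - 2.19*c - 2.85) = -0.94*c^3 + 0.62*c^2 + 4.07*c + 3.99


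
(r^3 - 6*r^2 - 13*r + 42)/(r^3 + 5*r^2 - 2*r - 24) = (r - 7)/(r + 4)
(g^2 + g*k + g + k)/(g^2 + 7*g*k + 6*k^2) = (g + 1)/(g + 6*k)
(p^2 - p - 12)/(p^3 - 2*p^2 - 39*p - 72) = (p - 4)/(p^2 - 5*p - 24)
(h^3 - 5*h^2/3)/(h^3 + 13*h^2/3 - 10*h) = h/(h + 6)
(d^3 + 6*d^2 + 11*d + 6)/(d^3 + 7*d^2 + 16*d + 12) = (d + 1)/(d + 2)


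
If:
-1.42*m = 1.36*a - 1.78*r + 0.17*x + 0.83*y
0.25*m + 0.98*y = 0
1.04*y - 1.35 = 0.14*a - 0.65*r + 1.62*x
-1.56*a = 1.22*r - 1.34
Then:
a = 1.30929859021684*y + 0.5720828804519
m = -3.92*y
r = 0.366844841389373 - 1.67418508257236*y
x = -0.142914880433575*y - 0.735581763185292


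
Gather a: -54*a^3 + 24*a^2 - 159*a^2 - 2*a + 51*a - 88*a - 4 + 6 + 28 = -54*a^3 - 135*a^2 - 39*a + 30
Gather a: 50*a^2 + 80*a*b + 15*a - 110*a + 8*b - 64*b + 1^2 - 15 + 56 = 50*a^2 + a*(80*b - 95) - 56*b + 42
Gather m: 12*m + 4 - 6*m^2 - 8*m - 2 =-6*m^2 + 4*m + 2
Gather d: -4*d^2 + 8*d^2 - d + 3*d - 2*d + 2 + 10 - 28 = 4*d^2 - 16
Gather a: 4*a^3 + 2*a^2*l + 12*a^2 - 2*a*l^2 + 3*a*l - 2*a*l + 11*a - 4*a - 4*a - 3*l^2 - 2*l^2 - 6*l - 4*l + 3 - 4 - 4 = 4*a^3 + a^2*(2*l + 12) + a*(-2*l^2 + l + 3) - 5*l^2 - 10*l - 5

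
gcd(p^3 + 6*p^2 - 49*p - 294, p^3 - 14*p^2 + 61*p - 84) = p - 7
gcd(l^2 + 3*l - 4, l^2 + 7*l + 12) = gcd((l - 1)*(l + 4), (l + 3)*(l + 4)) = l + 4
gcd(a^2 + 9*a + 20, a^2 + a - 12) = a + 4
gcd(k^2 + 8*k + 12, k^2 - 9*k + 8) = 1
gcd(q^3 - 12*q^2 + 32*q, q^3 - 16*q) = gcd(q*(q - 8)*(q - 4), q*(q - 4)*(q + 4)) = q^2 - 4*q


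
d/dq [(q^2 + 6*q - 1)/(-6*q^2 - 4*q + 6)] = 8*(q^2 + 1)/(9*q^4 + 12*q^3 - 14*q^2 - 12*q + 9)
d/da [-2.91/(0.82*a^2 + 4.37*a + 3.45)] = (4.7724*a + 12.7167)/(0.82*a^2 + 4.37*a + 3.45)^2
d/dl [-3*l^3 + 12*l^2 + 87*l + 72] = -9*l^2 + 24*l + 87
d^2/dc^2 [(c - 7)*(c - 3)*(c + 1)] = 6*c - 18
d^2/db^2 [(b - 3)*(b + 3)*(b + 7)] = 6*b + 14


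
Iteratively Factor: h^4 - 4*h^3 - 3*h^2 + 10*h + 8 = (h + 1)*(h^3 - 5*h^2 + 2*h + 8) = (h - 4)*(h + 1)*(h^2 - h - 2) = (h - 4)*(h + 1)^2*(h - 2)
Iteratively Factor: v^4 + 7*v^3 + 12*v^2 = (v + 3)*(v^3 + 4*v^2) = (v + 3)*(v + 4)*(v^2) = v*(v + 3)*(v + 4)*(v)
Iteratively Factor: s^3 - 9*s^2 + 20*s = (s)*(s^2 - 9*s + 20) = s*(s - 4)*(s - 5)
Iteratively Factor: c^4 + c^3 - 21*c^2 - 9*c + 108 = (c - 3)*(c^3 + 4*c^2 - 9*c - 36) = (c - 3)^2*(c^2 + 7*c + 12) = (c - 3)^2*(c + 4)*(c + 3)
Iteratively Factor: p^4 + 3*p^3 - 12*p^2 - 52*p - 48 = (p + 2)*(p^3 + p^2 - 14*p - 24) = (p - 4)*(p + 2)*(p^2 + 5*p + 6) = (p - 4)*(p + 2)*(p + 3)*(p + 2)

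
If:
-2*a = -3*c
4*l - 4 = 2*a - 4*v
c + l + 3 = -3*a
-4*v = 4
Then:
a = -6/5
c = -4/5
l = 7/5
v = -1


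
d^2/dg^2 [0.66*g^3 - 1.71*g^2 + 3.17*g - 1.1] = 3.96*g - 3.42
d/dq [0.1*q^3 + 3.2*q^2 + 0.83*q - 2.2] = 0.3*q^2 + 6.4*q + 0.83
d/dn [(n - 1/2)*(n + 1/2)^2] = 3*n^2 + n - 1/4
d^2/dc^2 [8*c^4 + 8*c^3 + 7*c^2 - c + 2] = 96*c^2 + 48*c + 14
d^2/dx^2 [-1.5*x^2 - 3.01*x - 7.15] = -3.00000000000000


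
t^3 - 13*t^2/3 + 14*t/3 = t*(t - 7/3)*(t - 2)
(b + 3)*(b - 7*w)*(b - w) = b^3 - 8*b^2*w + 3*b^2 + 7*b*w^2 - 24*b*w + 21*w^2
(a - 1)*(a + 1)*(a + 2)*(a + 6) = a^4 + 8*a^3 + 11*a^2 - 8*a - 12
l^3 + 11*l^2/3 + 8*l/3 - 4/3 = (l - 1/3)*(l + 2)^2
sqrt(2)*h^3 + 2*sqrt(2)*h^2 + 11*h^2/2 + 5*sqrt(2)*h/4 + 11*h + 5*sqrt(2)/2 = (h + 2)*(h + 5*sqrt(2)/2)*(sqrt(2)*h + 1/2)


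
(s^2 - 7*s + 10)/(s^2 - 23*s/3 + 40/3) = 3*(s - 2)/(3*s - 8)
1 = 1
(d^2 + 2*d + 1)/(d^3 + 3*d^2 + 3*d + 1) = 1/(d + 1)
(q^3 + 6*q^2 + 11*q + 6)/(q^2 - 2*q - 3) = (q^2 + 5*q + 6)/(q - 3)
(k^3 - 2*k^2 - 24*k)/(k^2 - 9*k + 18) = k*(k + 4)/(k - 3)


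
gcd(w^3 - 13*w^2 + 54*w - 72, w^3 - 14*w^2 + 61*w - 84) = w^2 - 7*w + 12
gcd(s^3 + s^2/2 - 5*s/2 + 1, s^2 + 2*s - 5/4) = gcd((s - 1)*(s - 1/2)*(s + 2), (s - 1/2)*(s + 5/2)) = s - 1/2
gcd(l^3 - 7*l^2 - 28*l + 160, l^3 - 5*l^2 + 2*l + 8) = l - 4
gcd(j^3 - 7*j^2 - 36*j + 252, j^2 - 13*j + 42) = j^2 - 13*j + 42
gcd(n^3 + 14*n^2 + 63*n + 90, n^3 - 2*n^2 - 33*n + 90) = n + 6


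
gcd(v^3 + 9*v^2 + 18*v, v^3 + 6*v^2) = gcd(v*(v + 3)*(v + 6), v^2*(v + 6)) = v^2 + 6*v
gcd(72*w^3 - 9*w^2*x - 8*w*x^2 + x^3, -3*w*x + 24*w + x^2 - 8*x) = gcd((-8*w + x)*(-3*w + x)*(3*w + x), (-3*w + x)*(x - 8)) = -3*w + x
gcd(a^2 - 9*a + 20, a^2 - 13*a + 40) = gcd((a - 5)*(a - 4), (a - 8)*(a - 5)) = a - 5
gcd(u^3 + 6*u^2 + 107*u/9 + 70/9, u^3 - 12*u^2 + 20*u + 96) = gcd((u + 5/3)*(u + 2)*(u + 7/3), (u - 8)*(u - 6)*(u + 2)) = u + 2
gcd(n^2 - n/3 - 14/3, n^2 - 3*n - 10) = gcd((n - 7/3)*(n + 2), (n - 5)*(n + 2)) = n + 2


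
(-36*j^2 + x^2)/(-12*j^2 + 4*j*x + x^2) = (-6*j + x)/(-2*j + x)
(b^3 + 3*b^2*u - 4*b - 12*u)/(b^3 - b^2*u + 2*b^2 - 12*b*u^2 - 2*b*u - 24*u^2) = (2 - b)/(-b + 4*u)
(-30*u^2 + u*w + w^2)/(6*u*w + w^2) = (-5*u + w)/w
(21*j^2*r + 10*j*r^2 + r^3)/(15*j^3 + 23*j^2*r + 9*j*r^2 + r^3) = r*(7*j + r)/(5*j^2 + 6*j*r + r^2)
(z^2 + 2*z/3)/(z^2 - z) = (z + 2/3)/(z - 1)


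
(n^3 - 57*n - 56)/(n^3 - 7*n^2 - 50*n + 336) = (n + 1)/(n - 6)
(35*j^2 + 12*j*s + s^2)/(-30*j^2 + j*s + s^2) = (35*j^2 + 12*j*s + s^2)/(-30*j^2 + j*s + s^2)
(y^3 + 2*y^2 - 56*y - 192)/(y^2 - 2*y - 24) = (y^2 - 2*y - 48)/(y - 6)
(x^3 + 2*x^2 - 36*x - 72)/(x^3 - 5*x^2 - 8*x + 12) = (x + 6)/(x - 1)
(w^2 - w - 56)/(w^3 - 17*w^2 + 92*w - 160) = (w + 7)/(w^2 - 9*w + 20)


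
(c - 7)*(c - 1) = c^2 - 8*c + 7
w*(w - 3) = w^2 - 3*w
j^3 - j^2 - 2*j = j*(j - 2)*(j + 1)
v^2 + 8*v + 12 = (v + 2)*(v + 6)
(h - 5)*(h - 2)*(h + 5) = h^3 - 2*h^2 - 25*h + 50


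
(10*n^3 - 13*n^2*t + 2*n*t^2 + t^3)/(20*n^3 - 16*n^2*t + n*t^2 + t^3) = (-n + t)/(-2*n + t)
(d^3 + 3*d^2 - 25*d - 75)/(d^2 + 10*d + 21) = (d^2 - 25)/(d + 7)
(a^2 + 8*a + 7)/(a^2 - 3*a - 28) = (a^2 + 8*a + 7)/(a^2 - 3*a - 28)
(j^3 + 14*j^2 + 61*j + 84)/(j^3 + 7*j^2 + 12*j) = (j + 7)/j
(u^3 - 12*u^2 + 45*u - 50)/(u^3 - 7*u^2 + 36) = (u^3 - 12*u^2 + 45*u - 50)/(u^3 - 7*u^2 + 36)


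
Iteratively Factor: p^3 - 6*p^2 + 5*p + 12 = (p + 1)*(p^2 - 7*p + 12) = (p - 4)*(p + 1)*(p - 3)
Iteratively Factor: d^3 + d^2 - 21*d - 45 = (d - 5)*(d^2 + 6*d + 9) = (d - 5)*(d + 3)*(d + 3)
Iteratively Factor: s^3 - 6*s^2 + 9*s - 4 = (s - 1)*(s^2 - 5*s + 4) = (s - 1)^2*(s - 4)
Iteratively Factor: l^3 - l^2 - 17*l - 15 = (l - 5)*(l^2 + 4*l + 3) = (l - 5)*(l + 3)*(l + 1)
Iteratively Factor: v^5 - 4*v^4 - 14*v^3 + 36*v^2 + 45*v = (v - 3)*(v^4 - v^3 - 17*v^2 - 15*v) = (v - 3)*(v + 1)*(v^3 - 2*v^2 - 15*v) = v*(v - 3)*(v + 1)*(v^2 - 2*v - 15) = v*(v - 5)*(v - 3)*(v + 1)*(v + 3)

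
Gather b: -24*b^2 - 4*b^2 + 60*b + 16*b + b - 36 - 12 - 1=-28*b^2 + 77*b - 49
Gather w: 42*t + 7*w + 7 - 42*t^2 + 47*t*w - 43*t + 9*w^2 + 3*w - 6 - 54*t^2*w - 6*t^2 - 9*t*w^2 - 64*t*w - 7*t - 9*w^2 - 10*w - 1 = -48*t^2 - 9*t*w^2 - 8*t + w*(-54*t^2 - 17*t)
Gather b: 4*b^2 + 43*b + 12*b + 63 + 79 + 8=4*b^2 + 55*b + 150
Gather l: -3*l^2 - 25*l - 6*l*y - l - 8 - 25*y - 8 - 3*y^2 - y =-3*l^2 + l*(-6*y - 26) - 3*y^2 - 26*y - 16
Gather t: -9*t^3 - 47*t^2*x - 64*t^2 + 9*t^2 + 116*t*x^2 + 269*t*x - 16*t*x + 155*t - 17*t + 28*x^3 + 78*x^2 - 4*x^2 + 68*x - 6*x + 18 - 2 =-9*t^3 + t^2*(-47*x - 55) + t*(116*x^2 + 253*x + 138) + 28*x^3 + 74*x^2 + 62*x + 16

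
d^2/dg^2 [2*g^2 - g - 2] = 4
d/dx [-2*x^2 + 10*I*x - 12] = -4*x + 10*I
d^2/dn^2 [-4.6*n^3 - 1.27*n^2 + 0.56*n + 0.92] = -27.6*n - 2.54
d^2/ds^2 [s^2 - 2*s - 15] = 2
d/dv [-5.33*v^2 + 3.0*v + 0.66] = 3.0 - 10.66*v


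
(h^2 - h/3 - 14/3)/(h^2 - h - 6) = (h - 7/3)/(h - 3)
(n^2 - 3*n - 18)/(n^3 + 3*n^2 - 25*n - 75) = (n - 6)/(n^2 - 25)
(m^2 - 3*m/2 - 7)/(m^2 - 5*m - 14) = (m - 7/2)/(m - 7)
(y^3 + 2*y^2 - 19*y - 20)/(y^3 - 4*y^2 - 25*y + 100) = (y + 1)/(y - 5)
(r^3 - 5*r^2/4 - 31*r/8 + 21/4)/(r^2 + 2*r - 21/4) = (4*r^2 + r - 14)/(2*(2*r + 7))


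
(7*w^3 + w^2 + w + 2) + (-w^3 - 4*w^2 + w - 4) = 6*w^3 - 3*w^2 + 2*w - 2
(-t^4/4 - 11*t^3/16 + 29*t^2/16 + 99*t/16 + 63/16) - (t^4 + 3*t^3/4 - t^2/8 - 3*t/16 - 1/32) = -5*t^4/4 - 23*t^3/16 + 31*t^2/16 + 51*t/8 + 127/32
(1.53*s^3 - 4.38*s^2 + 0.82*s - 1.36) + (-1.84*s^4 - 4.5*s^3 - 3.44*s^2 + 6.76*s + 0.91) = -1.84*s^4 - 2.97*s^3 - 7.82*s^2 + 7.58*s - 0.45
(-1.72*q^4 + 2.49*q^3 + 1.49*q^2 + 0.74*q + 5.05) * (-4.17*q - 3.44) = 7.1724*q^5 - 4.4665*q^4 - 14.7789*q^3 - 8.2114*q^2 - 23.6041*q - 17.372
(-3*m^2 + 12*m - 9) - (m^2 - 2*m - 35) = -4*m^2 + 14*m + 26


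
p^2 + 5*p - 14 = (p - 2)*(p + 7)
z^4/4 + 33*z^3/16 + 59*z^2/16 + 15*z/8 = z*(z/4 + 1/4)*(z + 5/4)*(z + 6)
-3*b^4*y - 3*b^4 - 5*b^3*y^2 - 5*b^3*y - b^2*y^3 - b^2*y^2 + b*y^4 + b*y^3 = (-3*b + y)*(b + y)^2*(b*y + b)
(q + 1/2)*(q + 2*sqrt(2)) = q^2 + q/2 + 2*sqrt(2)*q + sqrt(2)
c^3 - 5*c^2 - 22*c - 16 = (c - 8)*(c + 1)*(c + 2)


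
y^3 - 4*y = y*(y - 2)*(y + 2)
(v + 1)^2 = v^2 + 2*v + 1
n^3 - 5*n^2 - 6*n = n*(n - 6)*(n + 1)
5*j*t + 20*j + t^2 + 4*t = (5*j + t)*(t + 4)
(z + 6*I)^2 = z^2 + 12*I*z - 36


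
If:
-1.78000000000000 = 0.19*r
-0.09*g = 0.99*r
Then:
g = 103.05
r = -9.37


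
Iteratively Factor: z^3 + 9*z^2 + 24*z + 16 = (z + 4)*(z^2 + 5*z + 4) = (z + 1)*(z + 4)*(z + 4)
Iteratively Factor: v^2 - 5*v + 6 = (v - 2)*(v - 3)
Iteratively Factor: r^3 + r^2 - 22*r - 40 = (r - 5)*(r^2 + 6*r + 8) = (r - 5)*(r + 4)*(r + 2)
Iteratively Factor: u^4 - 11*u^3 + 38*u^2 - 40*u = (u)*(u^3 - 11*u^2 + 38*u - 40) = u*(u - 4)*(u^2 - 7*u + 10) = u*(u - 4)*(u - 2)*(u - 5)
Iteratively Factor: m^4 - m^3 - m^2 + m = (m + 1)*(m^3 - 2*m^2 + m) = (m - 1)*(m + 1)*(m^2 - m) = (m - 1)^2*(m + 1)*(m)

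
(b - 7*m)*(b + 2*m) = b^2 - 5*b*m - 14*m^2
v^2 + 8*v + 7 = (v + 1)*(v + 7)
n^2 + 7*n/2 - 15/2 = (n - 3/2)*(n + 5)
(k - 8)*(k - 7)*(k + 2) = k^3 - 13*k^2 + 26*k + 112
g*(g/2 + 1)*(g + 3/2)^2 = g^4/2 + 5*g^3/2 + 33*g^2/8 + 9*g/4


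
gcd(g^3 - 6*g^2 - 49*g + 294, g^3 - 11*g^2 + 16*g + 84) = g^2 - 13*g + 42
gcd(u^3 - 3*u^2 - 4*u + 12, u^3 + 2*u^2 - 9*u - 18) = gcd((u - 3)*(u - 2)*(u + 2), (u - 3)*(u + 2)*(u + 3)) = u^2 - u - 6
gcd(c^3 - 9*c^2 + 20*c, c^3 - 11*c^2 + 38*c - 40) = c^2 - 9*c + 20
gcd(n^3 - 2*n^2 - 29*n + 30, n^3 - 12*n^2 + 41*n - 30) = n^2 - 7*n + 6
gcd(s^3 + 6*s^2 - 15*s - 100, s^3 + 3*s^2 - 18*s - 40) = s^2 + s - 20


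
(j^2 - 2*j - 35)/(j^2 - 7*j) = (j + 5)/j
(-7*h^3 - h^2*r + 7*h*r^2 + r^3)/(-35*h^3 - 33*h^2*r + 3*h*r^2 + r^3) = (-h + r)/(-5*h + r)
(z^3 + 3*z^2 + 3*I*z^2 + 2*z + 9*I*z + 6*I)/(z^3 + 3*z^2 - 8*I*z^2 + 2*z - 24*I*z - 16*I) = (z + 3*I)/(z - 8*I)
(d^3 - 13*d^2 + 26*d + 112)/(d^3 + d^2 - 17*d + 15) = (d^3 - 13*d^2 + 26*d + 112)/(d^3 + d^2 - 17*d + 15)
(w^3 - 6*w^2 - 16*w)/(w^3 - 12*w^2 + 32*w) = (w + 2)/(w - 4)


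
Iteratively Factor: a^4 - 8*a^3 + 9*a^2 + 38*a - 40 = (a - 5)*(a^3 - 3*a^2 - 6*a + 8) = (a - 5)*(a + 2)*(a^2 - 5*a + 4) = (a - 5)*(a - 4)*(a + 2)*(a - 1)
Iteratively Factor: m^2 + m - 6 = (m - 2)*(m + 3)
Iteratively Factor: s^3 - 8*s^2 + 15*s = (s - 5)*(s^2 - 3*s) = s*(s - 5)*(s - 3)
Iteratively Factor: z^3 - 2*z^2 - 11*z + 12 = (z - 1)*(z^2 - z - 12) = (z - 4)*(z - 1)*(z + 3)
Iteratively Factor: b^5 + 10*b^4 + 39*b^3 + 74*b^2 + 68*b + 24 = (b + 3)*(b^4 + 7*b^3 + 18*b^2 + 20*b + 8) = (b + 2)*(b + 3)*(b^3 + 5*b^2 + 8*b + 4) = (b + 2)^2*(b + 3)*(b^2 + 3*b + 2) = (b + 1)*(b + 2)^2*(b + 3)*(b + 2)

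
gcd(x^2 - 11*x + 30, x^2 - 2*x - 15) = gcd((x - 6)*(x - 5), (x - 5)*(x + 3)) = x - 5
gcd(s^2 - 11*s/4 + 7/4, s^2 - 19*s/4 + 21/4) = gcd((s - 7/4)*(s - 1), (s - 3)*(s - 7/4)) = s - 7/4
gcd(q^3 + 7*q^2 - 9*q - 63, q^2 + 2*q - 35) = q + 7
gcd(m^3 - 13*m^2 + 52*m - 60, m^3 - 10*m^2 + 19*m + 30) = m^2 - 11*m + 30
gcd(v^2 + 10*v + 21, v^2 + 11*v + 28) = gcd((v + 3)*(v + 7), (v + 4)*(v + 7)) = v + 7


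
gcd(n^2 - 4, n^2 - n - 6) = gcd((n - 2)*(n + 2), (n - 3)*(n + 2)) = n + 2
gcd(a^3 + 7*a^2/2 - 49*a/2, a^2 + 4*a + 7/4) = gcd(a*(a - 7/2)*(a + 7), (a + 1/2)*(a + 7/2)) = 1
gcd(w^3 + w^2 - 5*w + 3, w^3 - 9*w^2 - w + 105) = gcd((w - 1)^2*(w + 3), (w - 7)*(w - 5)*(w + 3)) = w + 3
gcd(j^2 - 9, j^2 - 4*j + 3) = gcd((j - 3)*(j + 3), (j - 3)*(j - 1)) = j - 3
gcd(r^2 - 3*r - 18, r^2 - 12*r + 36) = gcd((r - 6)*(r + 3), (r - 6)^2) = r - 6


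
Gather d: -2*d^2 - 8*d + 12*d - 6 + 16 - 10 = -2*d^2 + 4*d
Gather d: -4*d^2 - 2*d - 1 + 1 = -4*d^2 - 2*d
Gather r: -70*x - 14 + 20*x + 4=-50*x - 10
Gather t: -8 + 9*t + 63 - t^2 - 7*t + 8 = -t^2 + 2*t + 63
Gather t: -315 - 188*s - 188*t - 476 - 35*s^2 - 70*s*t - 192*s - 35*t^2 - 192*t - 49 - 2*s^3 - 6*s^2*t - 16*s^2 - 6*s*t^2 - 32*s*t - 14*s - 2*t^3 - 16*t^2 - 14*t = -2*s^3 - 51*s^2 - 394*s - 2*t^3 + t^2*(-6*s - 51) + t*(-6*s^2 - 102*s - 394) - 840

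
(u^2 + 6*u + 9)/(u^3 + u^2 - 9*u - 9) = (u + 3)/(u^2 - 2*u - 3)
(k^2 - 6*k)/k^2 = (k - 6)/k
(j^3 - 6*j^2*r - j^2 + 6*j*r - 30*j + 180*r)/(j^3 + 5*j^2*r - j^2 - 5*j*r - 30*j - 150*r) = (j - 6*r)/(j + 5*r)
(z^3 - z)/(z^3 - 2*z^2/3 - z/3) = 3*(z + 1)/(3*z + 1)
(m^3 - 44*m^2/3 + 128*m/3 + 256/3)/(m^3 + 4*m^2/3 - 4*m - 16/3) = (m^2 - 16*m + 64)/(m^2 - 4)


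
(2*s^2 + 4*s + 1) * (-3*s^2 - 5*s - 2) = -6*s^4 - 22*s^3 - 27*s^2 - 13*s - 2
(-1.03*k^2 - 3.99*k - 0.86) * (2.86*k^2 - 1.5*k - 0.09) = -2.9458*k^4 - 9.8664*k^3 + 3.6181*k^2 + 1.6491*k + 0.0774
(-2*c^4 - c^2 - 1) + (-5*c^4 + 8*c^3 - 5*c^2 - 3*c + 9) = -7*c^4 + 8*c^3 - 6*c^2 - 3*c + 8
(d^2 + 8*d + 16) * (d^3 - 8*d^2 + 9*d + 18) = d^5 - 39*d^3 - 38*d^2 + 288*d + 288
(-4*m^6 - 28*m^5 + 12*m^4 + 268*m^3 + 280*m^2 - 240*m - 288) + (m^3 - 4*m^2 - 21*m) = -4*m^6 - 28*m^5 + 12*m^4 + 269*m^3 + 276*m^2 - 261*m - 288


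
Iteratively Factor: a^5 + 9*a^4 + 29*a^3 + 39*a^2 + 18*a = (a + 3)*(a^4 + 6*a^3 + 11*a^2 + 6*a) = (a + 2)*(a + 3)*(a^3 + 4*a^2 + 3*a) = a*(a + 2)*(a + 3)*(a^2 + 4*a + 3) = a*(a + 1)*(a + 2)*(a + 3)*(a + 3)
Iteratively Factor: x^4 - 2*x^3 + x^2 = (x - 1)*(x^3 - x^2) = (x - 1)^2*(x^2) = x*(x - 1)^2*(x)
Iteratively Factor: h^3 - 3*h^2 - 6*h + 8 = (h + 2)*(h^2 - 5*h + 4) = (h - 1)*(h + 2)*(h - 4)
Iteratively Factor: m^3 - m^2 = (m)*(m^2 - m) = m^2*(m - 1)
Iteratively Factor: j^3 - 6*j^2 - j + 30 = (j - 3)*(j^2 - 3*j - 10) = (j - 5)*(j - 3)*(j + 2)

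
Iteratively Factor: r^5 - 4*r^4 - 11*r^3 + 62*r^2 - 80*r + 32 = (r - 1)*(r^4 - 3*r^3 - 14*r^2 + 48*r - 32) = (r - 1)*(r + 4)*(r^3 - 7*r^2 + 14*r - 8) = (r - 2)*(r - 1)*(r + 4)*(r^2 - 5*r + 4) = (r - 4)*(r - 2)*(r - 1)*(r + 4)*(r - 1)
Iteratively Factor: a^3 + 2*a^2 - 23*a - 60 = (a - 5)*(a^2 + 7*a + 12) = (a - 5)*(a + 3)*(a + 4)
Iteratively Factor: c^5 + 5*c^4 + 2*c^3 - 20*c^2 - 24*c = (c + 2)*(c^4 + 3*c^3 - 4*c^2 - 12*c) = (c - 2)*(c + 2)*(c^3 + 5*c^2 + 6*c) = (c - 2)*(c + 2)*(c + 3)*(c^2 + 2*c) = (c - 2)*(c + 2)^2*(c + 3)*(c)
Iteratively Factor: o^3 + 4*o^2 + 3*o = (o)*(o^2 + 4*o + 3) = o*(o + 3)*(o + 1)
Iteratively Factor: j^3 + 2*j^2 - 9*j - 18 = (j - 3)*(j^2 + 5*j + 6) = (j - 3)*(j + 2)*(j + 3)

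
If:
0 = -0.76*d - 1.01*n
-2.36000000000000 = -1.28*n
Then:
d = -2.45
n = 1.84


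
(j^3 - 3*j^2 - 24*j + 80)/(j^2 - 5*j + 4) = (j^2 + j - 20)/(j - 1)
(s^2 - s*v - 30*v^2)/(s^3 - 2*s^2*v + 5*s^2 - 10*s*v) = (s^2 - s*v - 30*v^2)/(s*(s^2 - 2*s*v + 5*s - 10*v))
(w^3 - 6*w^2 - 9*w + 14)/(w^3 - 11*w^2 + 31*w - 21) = (w + 2)/(w - 3)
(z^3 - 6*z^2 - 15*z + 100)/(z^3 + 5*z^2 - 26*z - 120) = (z - 5)/(z + 6)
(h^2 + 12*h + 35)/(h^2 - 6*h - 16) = (h^2 + 12*h + 35)/(h^2 - 6*h - 16)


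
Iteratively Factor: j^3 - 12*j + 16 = (j - 2)*(j^2 + 2*j - 8) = (j - 2)*(j + 4)*(j - 2)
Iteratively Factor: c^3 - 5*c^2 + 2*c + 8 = (c + 1)*(c^2 - 6*c + 8) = (c - 2)*(c + 1)*(c - 4)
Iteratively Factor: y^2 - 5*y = (y - 5)*(y)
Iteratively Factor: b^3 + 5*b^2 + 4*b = (b + 4)*(b^2 + b) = b*(b + 4)*(b + 1)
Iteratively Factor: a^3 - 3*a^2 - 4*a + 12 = (a + 2)*(a^2 - 5*a + 6) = (a - 2)*(a + 2)*(a - 3)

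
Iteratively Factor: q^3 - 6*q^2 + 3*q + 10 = (q - 2)*(q^2 - 4*q - 5) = (q - 5)*(q - 2)*(q + 1)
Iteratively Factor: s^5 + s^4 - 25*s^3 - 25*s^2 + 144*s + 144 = (s - 4)*(s^4 + 5*s^3 - 5*s^2 - 45*s - 36) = (s - 4)*(s + 3)*(s^3 + 2*s^2 - 11*s - 12) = (s - 4)*(s + 1)*(s + 3)*(s^2 + s - 12) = (s - 4)*(s + 1)*(s + 3)*(s + 4)*(s - 3)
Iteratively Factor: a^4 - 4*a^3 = (a)*(a^3 - 4*a^2) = a*(a - 4)*(a^2) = a^2*(a - 4)*(a)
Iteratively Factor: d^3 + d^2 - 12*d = (d - 3)*(d^2 + 4*d) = d*(d - 3)*(d + 4)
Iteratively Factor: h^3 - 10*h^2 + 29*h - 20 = (h - 4)*(h^2 - 6*h + 5) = (h - 5)*(h - 4)*(h - 1)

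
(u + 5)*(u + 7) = u^2 + 12*u + 35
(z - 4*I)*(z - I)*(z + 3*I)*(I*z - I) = I*z^4 + 2*z^3 - I*z^3 - 2*z^2 + 11*I*z^2 + 12*z - 11*I*z - 12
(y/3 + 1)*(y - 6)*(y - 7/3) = y^3/3 - 16*y^2/9 - 11*y/3 + 14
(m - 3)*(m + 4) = m^2 + m - 12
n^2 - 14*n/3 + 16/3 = (n - 8/3)*(n - 2)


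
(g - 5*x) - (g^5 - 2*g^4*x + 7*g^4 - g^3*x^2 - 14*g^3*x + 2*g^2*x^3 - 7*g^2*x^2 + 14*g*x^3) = -g^5 + 2*g^4*x - 7*g^4 + g^3*x^2 + 14*g^3*x - 2*g^2*x^3 + 7*g^2*x^2 - 14*g*x^3 + g - 5*x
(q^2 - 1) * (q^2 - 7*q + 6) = q^4 - 7*q^3 + 5*q^2 + 7*q - 6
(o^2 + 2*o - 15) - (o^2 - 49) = 2*o + 34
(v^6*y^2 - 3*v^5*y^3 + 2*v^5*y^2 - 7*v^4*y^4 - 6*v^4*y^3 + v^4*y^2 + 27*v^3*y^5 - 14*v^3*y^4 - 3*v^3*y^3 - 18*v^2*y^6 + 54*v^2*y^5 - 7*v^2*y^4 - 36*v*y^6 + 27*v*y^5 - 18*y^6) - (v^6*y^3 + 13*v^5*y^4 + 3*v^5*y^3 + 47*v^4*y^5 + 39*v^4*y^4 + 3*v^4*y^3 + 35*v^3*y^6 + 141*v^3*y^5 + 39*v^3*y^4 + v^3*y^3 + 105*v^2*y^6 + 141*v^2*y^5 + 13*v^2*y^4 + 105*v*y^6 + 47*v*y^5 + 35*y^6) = -v^6*y^3 + v^6*y^2 - 13*v^5*y^4 - 6*v^5*y^3 + 2*v^5*y^2 - 47*v^4*y^5 - 46*v^4*y^4 - 9*v^4*y^3 + v^4*y^2 - 35*v^3*y^6 - 114*v^3*y^5 - 53*v^3*y^4 - 4*v^3*y^3 - 123*v^2*y^6 - 87*v^2*y^5 - 20*v^2*y^4 - 141*v*y^6 - 20*v*y^5 - 53*y^6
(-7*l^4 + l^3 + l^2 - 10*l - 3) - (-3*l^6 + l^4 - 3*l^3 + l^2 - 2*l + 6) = 3*l^6 - 8*l^4 + 4*l^3 - 8*l - 9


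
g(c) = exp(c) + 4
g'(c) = exp(c)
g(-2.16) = 4.12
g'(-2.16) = 0.12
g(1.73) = 9.64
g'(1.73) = 5.64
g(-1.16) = 4.31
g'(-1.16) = 0.31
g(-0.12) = 4.89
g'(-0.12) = 0.89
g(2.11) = 12.25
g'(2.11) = 8.25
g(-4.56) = 4.01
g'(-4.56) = 0.01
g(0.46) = 5.58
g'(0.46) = 1.58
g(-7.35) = 4.00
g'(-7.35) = 0.00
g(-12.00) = 4.00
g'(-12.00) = 0.00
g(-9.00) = 4.00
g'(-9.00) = 0.00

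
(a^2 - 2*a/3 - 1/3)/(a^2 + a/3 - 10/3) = (3*a^2 - 2*a - 1)/(3*a^2 + a - 10)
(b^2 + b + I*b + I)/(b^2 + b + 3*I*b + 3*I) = (b + I)/(b + 3*I)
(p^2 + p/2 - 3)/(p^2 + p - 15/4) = 2*(p + 2)/(2*p + 5)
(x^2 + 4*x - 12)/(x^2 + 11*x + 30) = (x - 2)/(x + 5)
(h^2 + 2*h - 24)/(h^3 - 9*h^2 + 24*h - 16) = (h + 6)/(h^2 - 5*h + 4)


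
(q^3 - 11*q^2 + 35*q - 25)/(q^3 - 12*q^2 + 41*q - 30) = (q - 5)/(q - 6)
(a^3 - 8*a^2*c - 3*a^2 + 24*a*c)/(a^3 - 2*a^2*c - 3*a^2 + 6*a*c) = (a - 8*c)/(a - 2*c)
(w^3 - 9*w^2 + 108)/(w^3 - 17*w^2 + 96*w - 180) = (w + 3)/(w - 5)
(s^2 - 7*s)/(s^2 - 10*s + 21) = s/(s - 3)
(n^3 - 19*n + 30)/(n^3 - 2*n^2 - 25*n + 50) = (n - 3)/(n - 5)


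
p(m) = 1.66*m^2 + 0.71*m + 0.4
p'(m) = 3.32*m + 0.71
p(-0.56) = 0.52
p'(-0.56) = -1.15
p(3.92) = 28.69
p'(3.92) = 13.72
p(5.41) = 52.83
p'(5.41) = 18.67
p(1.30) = 4.13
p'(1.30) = 5.03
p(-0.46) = 0.42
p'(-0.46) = -0.82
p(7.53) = 99.87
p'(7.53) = 25.71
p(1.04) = 2.93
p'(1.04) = 4.16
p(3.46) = 22.73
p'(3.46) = 12.20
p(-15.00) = 363.25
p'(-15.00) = -49.09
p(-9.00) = 128.47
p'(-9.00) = -29.17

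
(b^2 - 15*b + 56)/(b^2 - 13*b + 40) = (b - 7)/(b - 5)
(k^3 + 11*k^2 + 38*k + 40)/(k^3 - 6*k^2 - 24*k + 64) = (k^2 + 7*k + 10)/(k^2 - 10*k + 16)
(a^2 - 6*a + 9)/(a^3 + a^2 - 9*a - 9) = (a - 3)/(a^2 + 4*a + 3)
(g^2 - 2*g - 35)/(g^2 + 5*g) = (g - 7)/g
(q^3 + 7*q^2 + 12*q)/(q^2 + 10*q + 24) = q*(q + 3)/(q + 6)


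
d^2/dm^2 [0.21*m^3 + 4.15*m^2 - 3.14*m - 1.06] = 1.26*m + 8.3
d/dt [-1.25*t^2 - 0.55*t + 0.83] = -2.5*t - 0.55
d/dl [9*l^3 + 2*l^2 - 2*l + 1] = 27*l^2 + 4*l - 2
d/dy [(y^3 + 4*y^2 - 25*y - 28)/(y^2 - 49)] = (y^2 - 14*y + 25)/(y^2 - 14*y + 49)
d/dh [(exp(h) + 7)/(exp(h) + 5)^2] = (-exp(h) - 9)*exp(h)/(exp(h) + 5)^3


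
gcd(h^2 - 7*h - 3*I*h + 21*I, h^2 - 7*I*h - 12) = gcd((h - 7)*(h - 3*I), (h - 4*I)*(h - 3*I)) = h - 3*I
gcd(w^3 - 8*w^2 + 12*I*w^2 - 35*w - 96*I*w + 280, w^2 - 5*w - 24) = w - 8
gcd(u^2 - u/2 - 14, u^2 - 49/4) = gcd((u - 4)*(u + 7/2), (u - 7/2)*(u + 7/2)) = u + 7/2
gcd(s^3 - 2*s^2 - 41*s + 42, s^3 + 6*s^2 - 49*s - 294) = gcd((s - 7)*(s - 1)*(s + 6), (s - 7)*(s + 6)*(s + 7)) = s^2 - s - 42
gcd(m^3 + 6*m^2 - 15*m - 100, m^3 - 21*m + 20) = m^2 + m - 20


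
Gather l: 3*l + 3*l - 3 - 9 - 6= 6*l - 18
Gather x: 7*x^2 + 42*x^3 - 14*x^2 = 42*x^3 - 7*x^2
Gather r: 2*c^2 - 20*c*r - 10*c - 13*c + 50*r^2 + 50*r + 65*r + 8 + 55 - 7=2*c^2 - 23*c + 50*r^2 + r*(115 - 20*c) + 56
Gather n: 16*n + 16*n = 32*n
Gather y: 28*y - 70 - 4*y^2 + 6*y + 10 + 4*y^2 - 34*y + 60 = 0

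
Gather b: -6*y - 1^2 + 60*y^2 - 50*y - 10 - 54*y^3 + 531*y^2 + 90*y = -54*y^3 + 591*y^2 + 34*y - 11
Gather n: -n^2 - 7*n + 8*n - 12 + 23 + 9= -n^2 + n + 20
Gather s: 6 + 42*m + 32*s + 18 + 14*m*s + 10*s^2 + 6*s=42*m + 10*s^2 + s*(14*m + 38) + 24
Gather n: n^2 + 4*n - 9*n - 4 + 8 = n^2 - 5*n + 4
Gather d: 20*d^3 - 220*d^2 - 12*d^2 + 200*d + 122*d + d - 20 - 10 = 20*d^3 - 232*d^2 + 323*d - 30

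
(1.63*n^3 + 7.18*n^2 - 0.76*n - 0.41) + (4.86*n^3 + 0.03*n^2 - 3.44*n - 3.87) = 6.49*n^3 + 7.21*n^2 - 4.2*n - 4.28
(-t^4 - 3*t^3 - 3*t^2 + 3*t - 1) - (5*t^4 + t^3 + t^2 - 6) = -6*t^4 - 4*t^3 - 4*t^2 + 3*t + 5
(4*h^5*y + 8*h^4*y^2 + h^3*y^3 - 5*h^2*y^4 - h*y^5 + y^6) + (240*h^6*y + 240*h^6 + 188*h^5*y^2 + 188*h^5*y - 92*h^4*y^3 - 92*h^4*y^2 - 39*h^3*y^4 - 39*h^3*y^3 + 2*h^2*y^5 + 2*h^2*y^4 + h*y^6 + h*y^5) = 240*h^6*y + 240*h^6 + 188*h^5*y^2 + 192*h^5*y - 92*h^4*y^3 - 84*h^4*y^2 - 39*h^3*y^4 - 38*h^3*y^3 + 2*h^2*y^5 - 3*h^2*y^4 + h*y^6 + y^6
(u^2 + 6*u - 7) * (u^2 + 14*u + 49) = u^4 + 20*u^3 + 126*u^2 + 196*u - 343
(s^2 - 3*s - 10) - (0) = s^2 - 3*s - 10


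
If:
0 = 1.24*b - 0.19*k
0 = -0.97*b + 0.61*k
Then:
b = 0.00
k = 0.00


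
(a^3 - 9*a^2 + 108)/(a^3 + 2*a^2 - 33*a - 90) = (a - 6)/(a + 5)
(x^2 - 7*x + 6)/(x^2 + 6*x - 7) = (x - 6)/(x + 7)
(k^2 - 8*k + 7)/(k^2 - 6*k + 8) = (k^2 - 8*k + 7)/(k^2 - 6*k + 8)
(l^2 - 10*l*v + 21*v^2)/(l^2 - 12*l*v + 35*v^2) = (-l + 3*v)/(-l + 5*v)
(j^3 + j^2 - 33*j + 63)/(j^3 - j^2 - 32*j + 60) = (j^3 + j^2 - 33*j + 63)/(j^3 - j^2 - 32*j + 60)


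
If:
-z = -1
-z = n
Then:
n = -1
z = 1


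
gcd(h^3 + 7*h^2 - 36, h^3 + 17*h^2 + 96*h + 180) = h + 6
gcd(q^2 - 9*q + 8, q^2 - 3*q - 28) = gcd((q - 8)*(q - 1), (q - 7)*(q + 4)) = 1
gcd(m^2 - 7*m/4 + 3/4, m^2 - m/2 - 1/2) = m - 1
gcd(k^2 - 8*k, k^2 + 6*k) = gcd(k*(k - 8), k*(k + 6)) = k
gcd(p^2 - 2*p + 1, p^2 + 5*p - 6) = p - 1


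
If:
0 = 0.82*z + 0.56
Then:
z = -0.68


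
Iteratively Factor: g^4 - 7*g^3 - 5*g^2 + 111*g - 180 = (g - 3)*(g^3 - 4*g^2 - 17*g + 60) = (g - 3)*(g + 4)*(g^2 - 8*g + 15) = (g - 3)^2*(g + 4)*(g - 5)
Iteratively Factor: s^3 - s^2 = (s)*(s^2 - s) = s*(s - 1)*(s)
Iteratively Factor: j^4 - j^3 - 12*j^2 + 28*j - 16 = (j + 4)*(j^3 - 5*j^2 + 8*j - 4) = (j - 2)*(j + 4)*(j^2 - 3*j + 2) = (j - 2)^2*(j + 4)*(j - 1)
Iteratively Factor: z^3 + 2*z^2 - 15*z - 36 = (z + 3)*(z^2 - z - 12) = (z + 3)^2*(z - 4)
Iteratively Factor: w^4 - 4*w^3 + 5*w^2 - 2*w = (w)*(w^3 - 4*w^2 + 5*w - 2) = w*(w - 2)*(w^2 - 2*w + 1) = w*(w - 2)*(w - 1)*(w - 1)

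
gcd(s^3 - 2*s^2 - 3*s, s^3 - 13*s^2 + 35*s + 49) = s + 1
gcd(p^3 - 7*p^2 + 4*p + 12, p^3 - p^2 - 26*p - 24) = p^2 - 5*p - 6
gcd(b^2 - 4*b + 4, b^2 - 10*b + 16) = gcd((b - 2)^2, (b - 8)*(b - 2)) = b - 2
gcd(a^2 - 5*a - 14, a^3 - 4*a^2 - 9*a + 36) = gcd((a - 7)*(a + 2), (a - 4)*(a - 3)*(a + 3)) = 1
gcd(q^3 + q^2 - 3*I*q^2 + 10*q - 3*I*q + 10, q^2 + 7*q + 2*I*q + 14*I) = q + 2*I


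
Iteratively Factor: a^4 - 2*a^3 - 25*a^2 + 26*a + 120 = (a - 5)*(a^3 + 3*a^2 - 10*a - 24) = (a - 5)*(a + 2)*(a^2 + a - 12) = (a - 5)*(a + 2)*(a + 4)*(a - 3)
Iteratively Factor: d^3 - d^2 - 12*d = (d - 4)*(d^2 + 3*d) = d*(d - 4)*(d + 3)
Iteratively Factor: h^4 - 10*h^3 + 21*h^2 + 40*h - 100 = (h - 5)*(h^3 - 5*h^2 - 4*h + 20) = (h - 5)*(h - 2)*(h^2 - 3*h - 10) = (h - 5)*(h - 2)*(h + 2)*(h - 5)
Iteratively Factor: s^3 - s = (s)*(s^2 - 1) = s*(s - 1)*(s + 1)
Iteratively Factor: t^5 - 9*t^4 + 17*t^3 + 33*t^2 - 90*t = (t - 3)*(t^4 - 6*t^3 - t^2 + 30*t) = (t - 5)*(t - 3)*(t^3 - t^2 - 6*t) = (t - 5)*(t - 3)*(t + 2)*(t^2 - 3*t) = (t - 5)*(t - 3)^2*(t + 2)*(t)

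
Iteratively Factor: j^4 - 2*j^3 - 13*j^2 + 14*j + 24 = (j - 4)*(j^3 + 2*j^2 - 5*j - 6) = (j - 4)*(j + 3)*(j^2 - j - 2) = (j - 4)*(j - 2)*(j + 3)*(j + 1)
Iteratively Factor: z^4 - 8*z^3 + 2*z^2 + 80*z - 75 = (z - 5)*(z^3 - 3*z^2 - 13*z + 15) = (z - 5)*(z + 3)*(z^2 - 6*z + 5) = (z - 5)*(z - 1)*(z + 3)*(z - 5)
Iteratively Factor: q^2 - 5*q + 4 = (q - 4)*(q - 1)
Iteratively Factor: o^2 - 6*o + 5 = (o - 5)*(o - 1)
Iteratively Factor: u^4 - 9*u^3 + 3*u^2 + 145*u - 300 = (u - 3)*(u^3 - 6*u^2 - 15*u + 100) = (u - 5)*(u - 3)*(u^2 - u - 20) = (u - 5)^2*(u - 3)*(u + 4)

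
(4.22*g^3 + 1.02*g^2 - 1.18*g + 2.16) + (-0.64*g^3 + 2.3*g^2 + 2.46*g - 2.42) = 3.58*g^3 + 3.32*g^2 + 1.28*g - 0.26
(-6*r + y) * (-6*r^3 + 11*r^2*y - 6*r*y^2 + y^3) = 36*r^4 - 72*r^3*y + 47*r^2*y^2 - 12*r*y^3 + y^4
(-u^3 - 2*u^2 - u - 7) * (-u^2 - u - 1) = u^5 + 3*u^4 + 4*u^3 + 10*u^2 + 8*u + 7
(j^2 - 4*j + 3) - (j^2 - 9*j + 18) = 5*j - 15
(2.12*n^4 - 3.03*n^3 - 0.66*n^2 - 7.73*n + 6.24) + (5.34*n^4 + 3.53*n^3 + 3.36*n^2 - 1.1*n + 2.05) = 7.46*n^4 + 0.5*n^3 + 2.7*n^2 - 8.83*n + 8.29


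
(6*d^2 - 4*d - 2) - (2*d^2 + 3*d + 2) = 4*d^2 - 7*d - 4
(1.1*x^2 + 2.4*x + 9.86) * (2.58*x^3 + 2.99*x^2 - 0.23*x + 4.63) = 2.838*x^5 + 9.481*x^4 + 32.3618*x^3 + 34.0224*x^2 + 8.8442*x + 45.6518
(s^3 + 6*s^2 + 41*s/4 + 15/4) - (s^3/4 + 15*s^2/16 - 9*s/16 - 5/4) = 3*s^3/4 + 81*s^2/16 + 173*s/16 + 5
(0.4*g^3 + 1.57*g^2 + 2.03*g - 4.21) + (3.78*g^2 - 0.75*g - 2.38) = 0.4*g^3 + 5.35*g^2 + 1.28*g - 6.59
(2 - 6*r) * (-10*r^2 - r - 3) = 60*r^3 - 14*r^2 + 16*r - 6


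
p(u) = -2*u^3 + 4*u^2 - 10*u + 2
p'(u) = -6*u^2 + 8*u - 10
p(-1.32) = 26.77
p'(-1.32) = -31.01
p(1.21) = -7.79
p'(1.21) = -9.10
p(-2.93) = 115.95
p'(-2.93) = -84.95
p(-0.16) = 3.71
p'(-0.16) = -11.43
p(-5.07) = 416.17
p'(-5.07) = -204.79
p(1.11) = -6.91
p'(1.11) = -8.51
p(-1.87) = 47.77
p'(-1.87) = -45.94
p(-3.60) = 183.15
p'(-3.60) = -116.56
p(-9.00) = 1874.00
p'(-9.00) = -568.00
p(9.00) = -1222.00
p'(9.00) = -424.00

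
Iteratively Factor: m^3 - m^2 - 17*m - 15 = (m - 5)*(m^2 + 4*m + 3) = (m - 5)*(m + 1)*(m + 3)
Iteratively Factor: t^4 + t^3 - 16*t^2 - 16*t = (t)*(t^3 + t^2 - 16*t - 16) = t*(t + 4)*(t^2 - 3*t - 4) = t*(t - 4)*(t + 4)*(t + 1)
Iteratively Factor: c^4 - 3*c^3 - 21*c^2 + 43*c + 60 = (c - 3)*(c^3 - 21*c - 20) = (c - 3)*(c + 4)*(c^2 - 4*c - 5) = (c - 5)*(c - 3)*(c + 4)*(c + 1)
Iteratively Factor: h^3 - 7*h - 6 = (h - 3)*(h^2 + 3*h + 2) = (h - 3)*(h + 1)*(h + 2)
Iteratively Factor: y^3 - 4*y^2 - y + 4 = (y - 1)*(y^2 - 3*y - 4) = (y - 1)*(y + 1)*(y - 4)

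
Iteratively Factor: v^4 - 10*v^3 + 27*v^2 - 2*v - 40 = (v + 1)*(v^3 - 11*v^2 + 38*v - 40) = (v - 5)*(v + 1)*(v^2 - 6*v + 8) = (v - 5)*(v - 2)*(v + 1)*(v - 4)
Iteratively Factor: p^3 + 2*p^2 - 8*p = (p + 4)*(p^2 - 2*p) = p*(p + 4)*(p - 2)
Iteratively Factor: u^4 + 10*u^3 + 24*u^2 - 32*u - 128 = (u + 4)*(u^3 + 6*u^2 - 32) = (u + 4)^2*(u^2 + 2*u - 8) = (u - 2)*(u + 4)^2*(u + 4)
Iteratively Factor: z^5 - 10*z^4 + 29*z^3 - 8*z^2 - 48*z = (z + 1)*(z^4 - 11*z^3 + 40*z^2 - 48*z) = (z - 3)*(z + 1)*(z^3 - 8*z^2 + 16*z) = (z - 4)*(z - 3)*(z + 1)*(z^2 - 4*z) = (z - 4)^2*(z - 3)*(z + 1)*(z)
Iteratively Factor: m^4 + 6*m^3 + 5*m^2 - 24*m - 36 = (m - 2)*(m^3 + 8*m^2 + 21*m + 18) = (m - 2)*(m + 2)*(m^2 + 6*m + 9) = (m - 2)*(m + 2)*(m + 3)*(m + 3)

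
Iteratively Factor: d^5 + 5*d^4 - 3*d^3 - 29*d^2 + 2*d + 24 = (d + 4)*(d^4 + d^3 - 7*d^2 - d + 6) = (d + 1)*(d + 4)*(d^3 - 7*d + 6) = (d + 1)*(d + 3)*(d + 4)*(d^2 - 3*d + 2) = (d - 1)*(d + 1)*(d + 3)*(d + 4)*(d - 2)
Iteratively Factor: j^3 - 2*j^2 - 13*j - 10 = (j + 1)*(j^2 - 3*j - 10) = (j + 1)*(j + 2)*(j - 5)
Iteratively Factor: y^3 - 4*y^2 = (y)*(y^2 - 4*y) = y^2*(y - 4)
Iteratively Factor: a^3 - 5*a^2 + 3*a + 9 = (a - 3)*(a^2 - 2*a - 3) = (a - 3)^2*(a + 1)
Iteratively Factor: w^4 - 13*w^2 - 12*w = (w + 3)*(w^3 - 3*w^2 - 4*w) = (w + 1)*(w + 3)*(w^2 - 4*w) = w*(w + 1)*(w + 3)*(w - 4)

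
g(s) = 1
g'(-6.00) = 0.00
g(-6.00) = 1.00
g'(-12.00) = 0.00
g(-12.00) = 1.00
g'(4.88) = 0.00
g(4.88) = 1.00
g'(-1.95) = 0.00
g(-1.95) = 1.00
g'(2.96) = 0.00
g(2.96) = 1.00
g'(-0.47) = 0.00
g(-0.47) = 1.00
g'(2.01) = 0.00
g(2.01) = 1.00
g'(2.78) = 0.00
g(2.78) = 1.00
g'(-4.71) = 0.00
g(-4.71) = 1.00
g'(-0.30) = 0.00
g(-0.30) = 1.00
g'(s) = 0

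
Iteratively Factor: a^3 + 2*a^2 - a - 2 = (a + 2)*(a^2 - 1) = (a + 1)*(a + 2)*(a - 1)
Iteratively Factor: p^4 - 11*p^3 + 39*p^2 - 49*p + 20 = (p - 4)*(p^3 - 7*p^2 + 11*p - 5) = (p - 4)*(p - 1)*(p^2 - 6*p + 5) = (p - 5)*(p - 4)*(p - 1)*(p - 1)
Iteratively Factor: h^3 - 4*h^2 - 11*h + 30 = (h - 2)*(h^2 - 2*h - 15) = (h - 5)*(h - 2)*(h + 3)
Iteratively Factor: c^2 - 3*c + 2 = (c - 2)*(c - 1)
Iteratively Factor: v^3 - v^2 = (v)*(v^2 - v) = v*(v - 1)*(v)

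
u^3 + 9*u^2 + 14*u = u*(u + 2)*(u + 7)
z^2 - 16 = (z - 4)*(z + 4)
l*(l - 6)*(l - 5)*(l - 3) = l^4 - 14*l^3 + 63*l^2 - 90*l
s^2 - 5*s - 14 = (s - 7)*(s + 2)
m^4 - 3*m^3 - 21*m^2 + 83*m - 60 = (m - 4)*(m - 3)*(m - 1)*(m + 5)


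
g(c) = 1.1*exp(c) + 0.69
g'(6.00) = 443.77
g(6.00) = 444.46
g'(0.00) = 1.10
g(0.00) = 1.79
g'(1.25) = 3.84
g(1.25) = 4.53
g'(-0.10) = 1.00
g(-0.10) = 1.69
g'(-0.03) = 1.07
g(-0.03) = 1.76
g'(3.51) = 36.79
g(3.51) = 37.48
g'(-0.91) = 0.44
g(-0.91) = 1.13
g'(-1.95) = 0.16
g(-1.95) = 0.85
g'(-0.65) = 0.57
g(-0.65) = 1.26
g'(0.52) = 1.85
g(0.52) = 2.54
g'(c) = 1.1*exp(c)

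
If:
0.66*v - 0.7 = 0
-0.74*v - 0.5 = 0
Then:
No Solution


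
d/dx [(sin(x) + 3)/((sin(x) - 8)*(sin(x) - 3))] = (-6*sin(x) + cos(x)^2 + 56)*cos(x)/((sin(x) - 8)^2*(sin(x) - 3)^2)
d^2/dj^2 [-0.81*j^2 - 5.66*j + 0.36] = -1.62000000000000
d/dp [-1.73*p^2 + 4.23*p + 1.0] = 4.23 - 3.46*p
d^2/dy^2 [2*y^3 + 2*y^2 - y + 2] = 12*y + 4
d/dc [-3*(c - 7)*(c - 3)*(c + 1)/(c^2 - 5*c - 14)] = 3*(-c^2 - 4*c + 1)/(c^2 + 4*c + 4)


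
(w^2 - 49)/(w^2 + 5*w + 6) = (w^2 - 49)/(w^2 + 5*w + 6)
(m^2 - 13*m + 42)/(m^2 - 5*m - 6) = (m - 7)/(m + 1)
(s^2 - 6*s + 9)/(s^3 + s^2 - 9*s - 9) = (s - 3)/(s^2 + 4*s + 3)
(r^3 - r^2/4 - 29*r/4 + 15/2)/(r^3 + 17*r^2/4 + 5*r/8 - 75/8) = 2*(r - 2)/(2*r + 5)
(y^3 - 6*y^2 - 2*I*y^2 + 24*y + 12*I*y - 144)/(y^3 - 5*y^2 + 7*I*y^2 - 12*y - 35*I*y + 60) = (y^2 - 6*y*(1 + I) + 36*I)/(y^2 + y*(-5 + 3*I) - 15*I)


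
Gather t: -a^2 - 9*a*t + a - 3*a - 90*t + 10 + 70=-a^2 - 2*a + t*(-9*a - 90) + 80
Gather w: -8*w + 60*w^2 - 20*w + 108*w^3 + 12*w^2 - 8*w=108*w^3 + 72*w^2 - 36*w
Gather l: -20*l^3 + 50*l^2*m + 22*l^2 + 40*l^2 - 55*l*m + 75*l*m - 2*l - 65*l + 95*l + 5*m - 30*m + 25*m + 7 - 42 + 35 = -20*l^3 + l^2*(50*m + 62) + l*(20*m + 28)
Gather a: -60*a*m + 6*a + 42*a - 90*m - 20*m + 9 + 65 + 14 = a*(48 - 60*m) - 110*m + 88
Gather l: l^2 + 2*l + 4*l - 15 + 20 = l^2 + 6*l + 5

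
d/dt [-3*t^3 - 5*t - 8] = -9*t^2 - 5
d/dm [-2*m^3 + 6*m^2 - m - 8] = -6*m^2 + 12*m - 1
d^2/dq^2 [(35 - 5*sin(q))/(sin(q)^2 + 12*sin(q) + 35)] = 5*(9*sin(q)^5 - 40*sin(q)^4 - 406*sin(q)^2 + 4526*sin(q) + 237*sin(3*q)/2 - sin(5*q)/2 + 2366)/((sin(q) + 5)^3*(sin(q) + 7)^3)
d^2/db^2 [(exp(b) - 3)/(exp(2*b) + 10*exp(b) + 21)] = (exp(4*b) - 22*exp(3*b) - 216*exp(2*b) - 258*exp(b) + 1071)*exp(b)/(exp(6*b) + 30*exp(5*b) + 363*exp(4*b) + 2260*exp(3*b) + 7623*exp(2*b) + 13230*exp(b) + 9261)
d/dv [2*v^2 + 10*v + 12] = 4*v + 10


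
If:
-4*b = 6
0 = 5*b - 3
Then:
No Solution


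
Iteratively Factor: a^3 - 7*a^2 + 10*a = (a - 5)*(a^2 - 2*a) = a*(a - 5)*(a - 2)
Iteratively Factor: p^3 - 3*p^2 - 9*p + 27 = (p + 3)*(p^2 - 6*p + 9) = (p - 3)*(p + 3)*(p - 3)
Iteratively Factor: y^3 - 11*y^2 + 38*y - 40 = (y - 2)*(y^2 - 9*y + 20) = (y - 5)*(y - 2)*(y - 4)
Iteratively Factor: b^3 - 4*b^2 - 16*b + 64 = (b - 4)*(b^2 - 16) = (b - 4)^2*(b + 4)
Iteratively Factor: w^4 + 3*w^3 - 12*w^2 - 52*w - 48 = (w + 3)*(w^3 - 12*w - 16) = (w + 2)*(w + 3)*(w^2 - 2*w - 8) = (w + 2)^2*(w + 3)*(w - 4)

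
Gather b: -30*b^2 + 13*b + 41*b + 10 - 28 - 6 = -30*b^2 + 54*b - 24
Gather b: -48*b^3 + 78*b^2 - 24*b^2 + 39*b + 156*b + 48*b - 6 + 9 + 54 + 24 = -48*b^3 + 54*b^2 + 243*b + 81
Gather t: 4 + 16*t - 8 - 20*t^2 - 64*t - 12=-20*t^2 - 48*t - 16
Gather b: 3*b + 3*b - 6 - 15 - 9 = 6*b - 30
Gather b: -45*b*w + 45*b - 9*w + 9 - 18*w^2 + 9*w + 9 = b*(45 - 45*w) - 18*w^2 + 18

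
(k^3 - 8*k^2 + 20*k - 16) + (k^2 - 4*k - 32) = k^3 - 7*k^2 + 16*k - 48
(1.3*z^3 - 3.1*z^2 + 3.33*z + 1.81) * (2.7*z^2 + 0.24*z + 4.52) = 3.51*z^5 - 8.058*z^4 + 14.123*z^3 - 8.3258*z^2 + 15.486*z + 8.1812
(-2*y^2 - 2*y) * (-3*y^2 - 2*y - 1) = 6*y^4 + 10*y^3 + 6*y^2 + 2*y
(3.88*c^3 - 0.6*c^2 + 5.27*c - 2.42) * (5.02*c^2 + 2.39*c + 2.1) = 19.4776*c^5 + 6.2612*c^4 + 33.1694*c^3 - 0.813099999999999*c^2 + 5.2832*c - 5.082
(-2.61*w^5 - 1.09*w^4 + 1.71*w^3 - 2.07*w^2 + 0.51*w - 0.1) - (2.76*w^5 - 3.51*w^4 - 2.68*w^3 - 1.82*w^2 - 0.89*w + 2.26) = -5.37*w^5 + 2.42*w^4 + 4.39*w^3 - 0.25*w^2 + 1.4*w - 2.36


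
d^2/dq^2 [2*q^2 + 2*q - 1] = 4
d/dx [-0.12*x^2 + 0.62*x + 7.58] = 0.62 - 0.24*x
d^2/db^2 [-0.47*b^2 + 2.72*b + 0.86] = -0.940000000000000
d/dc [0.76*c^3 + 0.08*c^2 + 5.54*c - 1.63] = 2.28*c^2 + 0.16*c + 5.54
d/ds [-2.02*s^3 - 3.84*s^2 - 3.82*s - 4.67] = -6.06*s^2 - 7.68*s - 3.82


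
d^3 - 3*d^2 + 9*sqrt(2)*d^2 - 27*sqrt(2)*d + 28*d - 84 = (d - 3)*(d + 2*sqrt(2))*(d + 7*sqrt(2))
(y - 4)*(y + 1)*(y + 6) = y^3 + 3*y^2 - 22*y - 24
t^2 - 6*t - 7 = (t - 7)*(t + 1)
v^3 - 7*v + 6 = (v - 2)*(v - 1)*(v + 3)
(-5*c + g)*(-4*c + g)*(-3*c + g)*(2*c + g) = -120*c^4 + 34*c^3*g + 23*c^2*g^2 - 10*c*g^3 + g^4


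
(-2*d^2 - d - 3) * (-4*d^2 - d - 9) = 8*d^4 + 6*d^3 + 31*d^2 + 12*d + 27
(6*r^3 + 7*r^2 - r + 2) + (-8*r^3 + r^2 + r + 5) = -2*r^3 + 8*r^2 + 7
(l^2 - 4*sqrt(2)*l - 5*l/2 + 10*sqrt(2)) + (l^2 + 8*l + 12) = 2*l^2 - 4*sqrt(2)*l + 11*l/2 + 12 + 10*sqrt(2)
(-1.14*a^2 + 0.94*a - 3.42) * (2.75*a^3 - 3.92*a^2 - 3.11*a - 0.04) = -3.135*a^5 + 7.0538*a^4 - 9.5444*a^3 + 10.5286*a^2 + 10.5986*a + 0.1368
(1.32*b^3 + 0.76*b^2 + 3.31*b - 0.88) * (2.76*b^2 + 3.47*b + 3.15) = 3.6432*b^5 + 6.678*b^4 + 15.9308*b^3 + 11.4509*b^2 + 7.3729*b - 2.772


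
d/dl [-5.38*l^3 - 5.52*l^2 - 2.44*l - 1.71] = -16.14*l^2 - 11.04*l - 2.44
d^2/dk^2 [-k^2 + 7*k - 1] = -2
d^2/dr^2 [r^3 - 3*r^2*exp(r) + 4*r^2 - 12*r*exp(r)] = -3*r^2*exp(r) - 24*r*exp(r) + 6*r - 30*exp(r) + 8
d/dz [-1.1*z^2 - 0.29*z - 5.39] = -2.2*z - 0.29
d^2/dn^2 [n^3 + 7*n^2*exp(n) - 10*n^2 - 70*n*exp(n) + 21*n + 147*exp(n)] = 7*n^2*exp(n) - 42*n*exp(n) + 6*n + 21*exp(n) - 20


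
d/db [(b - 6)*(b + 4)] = 2*b - 2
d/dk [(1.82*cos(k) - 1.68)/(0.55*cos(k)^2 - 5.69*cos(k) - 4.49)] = (1.001*cos(k)^2 - 1.848*cos(k) + 17.731)*sin(k)/(0.3025*cos(k)^4 - 6.259*cos(k)^3 + 27.4371*cos(k)^2 + 51.0962*cos(k) + 20.1601)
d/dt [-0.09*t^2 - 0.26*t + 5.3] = -0.18*t - 0.26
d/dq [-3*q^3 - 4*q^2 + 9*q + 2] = -9*q^2 - 8*q + 9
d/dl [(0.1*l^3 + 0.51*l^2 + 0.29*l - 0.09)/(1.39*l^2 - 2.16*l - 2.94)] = (0.139*l^4 - 0.432*l^3 - 2.3867*l^2 - 2.7486*l - 1.047)/(1.9321*l^4 - 6.0048*l^3 - 3.5076*l^2 + 12.7008*l + 8.6436)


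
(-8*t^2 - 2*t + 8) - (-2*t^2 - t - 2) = -6*t^2 - t + 10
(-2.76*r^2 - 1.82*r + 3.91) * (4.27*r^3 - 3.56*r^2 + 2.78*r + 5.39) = -11.7852*r^5 + 2.0542*r^4 + 15.5021*r^3 - 33.8556*r^2 + 1.06*r + 21.0749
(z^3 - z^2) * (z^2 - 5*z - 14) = z^5 - 6*z^4 - 9*z^3 + 14*z^2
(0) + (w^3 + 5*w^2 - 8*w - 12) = w^3 + 5*w^2 - 8*w - 12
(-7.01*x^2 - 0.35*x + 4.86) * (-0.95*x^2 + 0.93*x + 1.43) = 6.6595*x^4 - 6.1868*x^3 - 14.9668*x^2 + 4.0193*x + 6.9498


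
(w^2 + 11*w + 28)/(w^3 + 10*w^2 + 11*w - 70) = (w + 4)/(w^2 + 3*w - 10)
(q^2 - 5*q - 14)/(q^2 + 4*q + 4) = (q - 7)/(q + 2)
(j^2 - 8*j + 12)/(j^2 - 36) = (j - 2)/(j + 6)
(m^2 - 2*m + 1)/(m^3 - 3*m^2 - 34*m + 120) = (m^2 - 2*m + 1)/(m^3 - 3*m^2 - 34*m + 120)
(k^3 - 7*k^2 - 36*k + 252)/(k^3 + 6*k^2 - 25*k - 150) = (k^2 - 13*k + 42)/(k^2 - 25)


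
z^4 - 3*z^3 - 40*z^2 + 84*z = z*(z - 7)*(z - 2)*(z + 6)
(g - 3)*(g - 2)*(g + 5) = g^3 - 19*g + 30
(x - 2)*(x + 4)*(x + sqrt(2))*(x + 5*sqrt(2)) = x^4 + 2*x^3 + 6*sqrt(2)*x^3 + 2*x^2 + 12*sqrt(2)*x^2 - 48*sqrt(2)*x + 20*x - 80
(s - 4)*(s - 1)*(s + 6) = s^3 + s^2 - 26*s + 24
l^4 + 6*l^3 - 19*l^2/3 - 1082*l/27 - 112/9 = (l - 8/3)*(l + 1/3)*(l + 7/3)*(l + 6)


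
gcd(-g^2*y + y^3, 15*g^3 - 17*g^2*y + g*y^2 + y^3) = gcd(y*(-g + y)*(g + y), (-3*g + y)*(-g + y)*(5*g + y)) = -g + y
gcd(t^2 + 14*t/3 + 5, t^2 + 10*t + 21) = t + 3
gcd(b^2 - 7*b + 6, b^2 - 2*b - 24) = b - 6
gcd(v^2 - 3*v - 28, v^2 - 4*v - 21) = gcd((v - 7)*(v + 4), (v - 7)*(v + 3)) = v - 7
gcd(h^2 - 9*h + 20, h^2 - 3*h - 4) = h - 4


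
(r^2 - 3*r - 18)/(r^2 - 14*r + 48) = (r + 3)/(r - 8)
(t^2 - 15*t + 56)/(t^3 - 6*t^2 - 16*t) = (t - 7)/(t*(t + 2))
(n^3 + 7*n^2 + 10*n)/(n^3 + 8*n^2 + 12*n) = (n + 5)/(n + 6)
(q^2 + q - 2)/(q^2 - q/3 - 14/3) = 3*(q - 1)/(3*q - 7)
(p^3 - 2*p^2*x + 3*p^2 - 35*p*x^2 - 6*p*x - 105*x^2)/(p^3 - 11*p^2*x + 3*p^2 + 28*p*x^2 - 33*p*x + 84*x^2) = (-p - 5*x)/(-p + 4*x)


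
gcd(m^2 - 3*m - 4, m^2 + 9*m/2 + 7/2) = m + 1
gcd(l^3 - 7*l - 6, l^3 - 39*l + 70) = 1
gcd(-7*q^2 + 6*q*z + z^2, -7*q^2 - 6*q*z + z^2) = 1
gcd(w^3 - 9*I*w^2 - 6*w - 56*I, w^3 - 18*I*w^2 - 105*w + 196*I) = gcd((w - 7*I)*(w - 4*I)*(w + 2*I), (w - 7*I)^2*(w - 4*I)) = w^2 - 11*I*w - 28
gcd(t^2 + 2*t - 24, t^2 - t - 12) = t - 4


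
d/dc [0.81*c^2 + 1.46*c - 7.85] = 1.62*c + 1.46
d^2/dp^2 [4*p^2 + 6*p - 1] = 8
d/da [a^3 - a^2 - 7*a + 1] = 3*a^2 - 2*a - 7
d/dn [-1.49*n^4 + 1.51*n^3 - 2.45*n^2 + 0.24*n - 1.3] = -5.96*n^3 + 4.53*n^2 - 4.9*n + 0.24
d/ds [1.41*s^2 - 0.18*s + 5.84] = 2.82*s - 0.18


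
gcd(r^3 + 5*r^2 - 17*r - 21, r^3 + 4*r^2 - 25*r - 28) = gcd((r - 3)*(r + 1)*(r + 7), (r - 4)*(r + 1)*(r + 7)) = r^2 + 8*r + 7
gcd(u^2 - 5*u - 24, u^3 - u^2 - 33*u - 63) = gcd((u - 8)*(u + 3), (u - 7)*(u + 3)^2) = u + 3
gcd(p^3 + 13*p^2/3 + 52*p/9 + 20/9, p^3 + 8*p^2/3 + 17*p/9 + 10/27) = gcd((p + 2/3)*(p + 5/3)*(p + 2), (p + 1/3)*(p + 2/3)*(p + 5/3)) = p^2 + 7*p/3 + 10/9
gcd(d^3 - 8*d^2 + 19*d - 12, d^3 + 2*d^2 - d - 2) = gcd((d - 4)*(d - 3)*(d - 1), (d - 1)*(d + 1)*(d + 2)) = d - 1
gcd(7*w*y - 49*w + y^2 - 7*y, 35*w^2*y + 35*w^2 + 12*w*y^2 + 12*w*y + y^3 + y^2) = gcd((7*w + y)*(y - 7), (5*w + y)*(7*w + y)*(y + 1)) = 7*w + y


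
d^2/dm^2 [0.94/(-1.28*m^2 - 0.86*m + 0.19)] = (3.080192*m^2 + 2.069504*m - 0.94*(2.56*m + 0.86)*(5.12*m + 1.72) - 0.457216)/(1.28*m^2 + 0.86*m - 0.19)^3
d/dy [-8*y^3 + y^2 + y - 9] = -24*y^2 + 2*y + 1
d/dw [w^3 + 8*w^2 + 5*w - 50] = 3*w^2 + 16*w + 5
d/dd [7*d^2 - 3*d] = 14*d - 3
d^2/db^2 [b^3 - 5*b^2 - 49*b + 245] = 6*b - 10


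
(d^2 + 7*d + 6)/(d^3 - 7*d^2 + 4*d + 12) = (d + 6)/(d^2 - 8*d + 12)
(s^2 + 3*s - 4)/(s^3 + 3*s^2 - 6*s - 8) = (s - 1)/(s^2 - s - 2)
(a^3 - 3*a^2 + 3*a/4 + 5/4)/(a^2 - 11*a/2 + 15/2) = (2*a^2 - a - 1)/(2*(a - 3))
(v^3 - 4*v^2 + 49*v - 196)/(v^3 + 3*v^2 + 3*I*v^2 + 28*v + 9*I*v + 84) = (v^2 - v*(4 + 7*I) + 28*I)/(v^2 + v*(3 - 4*I) - 12*I)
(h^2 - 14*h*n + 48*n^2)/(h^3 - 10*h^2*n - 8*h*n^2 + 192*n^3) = 1/(h + 4*n)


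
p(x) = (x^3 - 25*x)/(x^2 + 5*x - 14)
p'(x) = (-2*x - 5)*(x^3 - 25*x)/(x^2 + 5*x - 14)^2 + (3*x^2 - 25)/(x^2 + 5*x - 14)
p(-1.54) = -1.80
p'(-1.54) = 0.75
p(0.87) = 2.37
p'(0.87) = 4.35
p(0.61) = 1.42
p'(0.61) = 3.09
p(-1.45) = -1.73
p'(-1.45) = 0.79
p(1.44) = 6.99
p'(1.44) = 15.62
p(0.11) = 0.20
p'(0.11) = 1.94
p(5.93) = 1.19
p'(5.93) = 1.19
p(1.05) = 3.28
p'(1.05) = 5.88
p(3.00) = -4.80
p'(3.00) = 5.48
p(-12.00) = -20.40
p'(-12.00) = 0.28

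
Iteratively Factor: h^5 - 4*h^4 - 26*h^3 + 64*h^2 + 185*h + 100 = (h + 1)*(h^4 - 5*h^3 - 21*h^2 + 85*h + 100) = (h + 1)*(h + 4)*(h^3 - 9*h^2 + 15*h + 25) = (h - 5)*(h + 1)*(h + 4)*(h^2 - 4*h - 5) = (h - 5)^2*(h + 1)*(h + 4)*(h + 1)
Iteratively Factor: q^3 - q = (q)*(q^2 - 1) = q*(q + 1)*(q - 1)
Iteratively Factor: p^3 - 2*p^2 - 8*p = (p - 4)*(p^2 + 2*p) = (p - 4)*(p + 2)*(p)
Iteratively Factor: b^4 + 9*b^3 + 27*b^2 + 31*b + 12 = (b + 1)*(b^3 + 8*b^2 + 19*b + 12) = (b + 1)*(b + 4)*(b^2 + 4*b + 3) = (b + 1)^2*(b + 4)*(b + 3)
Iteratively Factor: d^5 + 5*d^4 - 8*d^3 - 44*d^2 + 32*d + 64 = (d + 1)*(d^4 + 4*d^3 - 12*d^2 - 32*d + 64) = (d - 2)*(d + 1)*(d^3 + 6*d^2 - 32) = (d - 2)*(d + 1)*(d + 4)*(d^2 + 2*d - 8) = (d - 2)^2*(d + 1)*(d + 4)*(d + 4)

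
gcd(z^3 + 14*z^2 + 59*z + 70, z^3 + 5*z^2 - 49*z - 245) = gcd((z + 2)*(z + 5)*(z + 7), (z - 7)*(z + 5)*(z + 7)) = z^2 + 12*z + 35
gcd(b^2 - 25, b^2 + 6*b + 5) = b + 5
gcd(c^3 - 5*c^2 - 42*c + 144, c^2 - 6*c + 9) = c - 3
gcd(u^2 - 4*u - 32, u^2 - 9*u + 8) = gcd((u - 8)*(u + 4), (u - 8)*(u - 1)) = u - 8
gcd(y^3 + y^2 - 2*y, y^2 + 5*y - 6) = y - 1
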